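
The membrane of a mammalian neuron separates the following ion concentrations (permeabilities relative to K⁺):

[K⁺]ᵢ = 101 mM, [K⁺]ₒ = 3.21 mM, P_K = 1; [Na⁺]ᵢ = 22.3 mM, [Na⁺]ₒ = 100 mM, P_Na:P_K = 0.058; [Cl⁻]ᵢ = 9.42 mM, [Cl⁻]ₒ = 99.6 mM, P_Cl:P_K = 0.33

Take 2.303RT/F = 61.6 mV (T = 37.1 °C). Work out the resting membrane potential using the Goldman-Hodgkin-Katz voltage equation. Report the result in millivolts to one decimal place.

Vm = 61.6 · log₁₀[(Σ P·[cation]ₒ + Σ P·[anion]ᵢ) / (Σ P·[cation]ᵢ + Σ P·[anion]ₒ)]
Numerator = 1×3.21 + 0.058×100 + 0.33×9.42 = 12.12
Denominator = 1×101 + 0.058×22.3 + 0.33×99.6 = 135.2
Vm = 61.6 · log₁₀(0.08966) = 61.6 × (-1.0474) = -64.52 mV

-64.5 mV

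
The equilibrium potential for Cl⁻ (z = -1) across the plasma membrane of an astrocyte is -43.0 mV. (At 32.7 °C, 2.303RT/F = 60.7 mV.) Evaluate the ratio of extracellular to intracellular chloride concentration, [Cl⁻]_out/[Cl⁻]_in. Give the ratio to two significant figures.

log₁₀([out]/[in]) = E·z/(60.7) = -43.0 × -1 / 60.7 = 0.7084
[out]/[in] = 10^(0.7084) = 5.11

5.1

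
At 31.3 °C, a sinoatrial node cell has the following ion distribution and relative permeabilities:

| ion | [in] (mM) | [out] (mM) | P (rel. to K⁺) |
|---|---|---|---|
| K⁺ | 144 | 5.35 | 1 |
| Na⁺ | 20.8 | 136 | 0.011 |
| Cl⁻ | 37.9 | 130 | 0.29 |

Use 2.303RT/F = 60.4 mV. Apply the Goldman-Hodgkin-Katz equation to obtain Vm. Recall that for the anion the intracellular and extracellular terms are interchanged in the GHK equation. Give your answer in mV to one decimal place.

Vm = 60.4 · log₁₀[(Σ P·[cation]ₒ + Σ P·[anion]ᵢ) / (Σ P·[cation]ᵢ + Σ P·[anion]ₒ)]
Numerator = 1×5.35 + 0.011×136 + 0.29×37.9 = 17.84
Denominator = 1×144 + 0.011×20.8 + 0.29×130 = 181.9
Vm = 60.4 · log₁₀(0.098044) = 60.4 × (-1.0086) = -60.92 mV

-60.9 mV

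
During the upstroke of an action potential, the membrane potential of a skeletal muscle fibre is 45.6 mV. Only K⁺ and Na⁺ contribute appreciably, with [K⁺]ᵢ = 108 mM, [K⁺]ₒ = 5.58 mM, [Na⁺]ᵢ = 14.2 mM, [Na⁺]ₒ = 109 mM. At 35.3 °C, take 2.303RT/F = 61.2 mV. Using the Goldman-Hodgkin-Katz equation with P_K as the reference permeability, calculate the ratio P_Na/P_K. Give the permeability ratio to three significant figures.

19.8

Let α = P_Na/P_K. GHK: Vm = 61.2·log₁₀[(Kₒ + α·Naₒ)/(Kᵢ + α·Naᵢ)].
10^(Vm/61.2) = 10^(45.6/61.2) = 5.5603
So 5.5603·(Kᵢ + α·Naᵢ) = Kₒ + α·Naₒ → α = (5.5603·108.0 − 5.58) / (109.0 − 5.5603·14.2)
α = (600.5 − 5.58) / (109.0 − 78.96) = 594.9/30.04 = 19.8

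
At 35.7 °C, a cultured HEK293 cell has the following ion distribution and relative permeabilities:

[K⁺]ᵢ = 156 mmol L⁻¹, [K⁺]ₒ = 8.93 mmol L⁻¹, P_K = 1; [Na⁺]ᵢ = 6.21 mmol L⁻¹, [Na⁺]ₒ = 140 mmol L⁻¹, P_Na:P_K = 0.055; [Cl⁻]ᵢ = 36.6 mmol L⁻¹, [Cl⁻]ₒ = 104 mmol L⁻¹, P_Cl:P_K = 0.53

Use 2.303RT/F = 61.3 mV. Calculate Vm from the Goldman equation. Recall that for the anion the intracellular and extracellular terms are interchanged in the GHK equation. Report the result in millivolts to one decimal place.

Vm = 61.3 · log₁₀[(Σ P·[cation]ₒ + Σ P·[anion]ᵢ) / (Σ P·[cation]ᵢ + Σ P·[anion]ₒ)]
Numerator = 1×8.93 + 0.055×140 + 0.53×36.6 = 36.03
Denominator = 1×156 + 0.055×6.21 + 0.53×104 = 211.5
Vm = 61.3 · log₁₀(0.17038) = 61.3 × (-0.7686) = -47.11 mV

-47.1 mV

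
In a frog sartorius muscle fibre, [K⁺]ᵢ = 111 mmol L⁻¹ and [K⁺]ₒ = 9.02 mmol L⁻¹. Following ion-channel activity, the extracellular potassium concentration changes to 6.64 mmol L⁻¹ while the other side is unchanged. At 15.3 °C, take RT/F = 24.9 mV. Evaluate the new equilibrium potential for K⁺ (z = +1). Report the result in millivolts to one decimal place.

After the shift: [K⁺]_out = 6.64, [K⁺]_in = 111 mmol L⁻¹.
E_new = (24.9/1)·ln(6.64/111) = 24.90 · (-2.8164) = -70.13 mV

-70.1 mV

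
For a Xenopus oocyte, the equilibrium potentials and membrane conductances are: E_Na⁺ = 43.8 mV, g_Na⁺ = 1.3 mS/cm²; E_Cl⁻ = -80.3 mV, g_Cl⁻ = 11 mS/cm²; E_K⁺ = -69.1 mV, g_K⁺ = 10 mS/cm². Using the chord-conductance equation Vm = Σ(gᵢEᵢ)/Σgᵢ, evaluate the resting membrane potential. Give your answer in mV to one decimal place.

-68.0 mV

Σ gᵢEᵢ = 1.3·(43.8) + 11·(-80.3) + 10·(-69.1) = -1517.36
Σ gᵢ = 1.3 + 11 + 10 = 22.3
Vm = -1517.36 / 22.3 = -68.04 mV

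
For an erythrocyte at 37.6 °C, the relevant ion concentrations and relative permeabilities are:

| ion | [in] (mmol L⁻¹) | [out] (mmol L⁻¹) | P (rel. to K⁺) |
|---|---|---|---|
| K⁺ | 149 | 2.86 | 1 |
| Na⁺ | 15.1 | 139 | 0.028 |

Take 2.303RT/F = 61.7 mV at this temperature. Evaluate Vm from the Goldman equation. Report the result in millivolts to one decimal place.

-83.0 mV

Vm = 61.7 · log₁₀[(Σ P·[cation]ₒ + Σ P·[anion]ᵢ) / (Σ P·[cation]ᵢ + Σ P·[anion]ₒ)]
Numerator = 1×2.86 + 0.028×139 = 6.752
Denominator = 1×149 + 0.028×15.1 = 149.4
Vm = 61.7 · log₁₀(0.045187) = 61.7 × (-1.3450) = -82.99 mV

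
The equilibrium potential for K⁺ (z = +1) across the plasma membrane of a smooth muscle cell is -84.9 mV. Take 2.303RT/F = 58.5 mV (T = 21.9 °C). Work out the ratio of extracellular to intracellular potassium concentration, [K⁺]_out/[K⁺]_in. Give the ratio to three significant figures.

0.0354

log₁₀([out]/[in]) = E·z/(58.5) = -84.9 × 1 / 58.5 = -1.4513
[out]/[in] = 10^(-1.4513) = 0.03538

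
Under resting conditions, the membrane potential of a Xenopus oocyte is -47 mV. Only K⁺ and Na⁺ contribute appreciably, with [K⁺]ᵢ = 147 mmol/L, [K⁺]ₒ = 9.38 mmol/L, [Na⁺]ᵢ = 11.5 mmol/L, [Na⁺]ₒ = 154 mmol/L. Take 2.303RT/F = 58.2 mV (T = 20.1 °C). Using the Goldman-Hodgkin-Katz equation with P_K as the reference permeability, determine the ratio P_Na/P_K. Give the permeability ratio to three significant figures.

Let α = P_Na/P_K. GHK: Vm = 58.2·log₁₀[(Kₒ + α·Naₒ)/(Kᵢ + α·Naᵢ)].
10^(Vm/58.2) = 10^(-47.0/58.2) = 0.15575
So 0.15575·(Kᵢ + α·Naᵢ) = Kₒ + α·Naₒ → α = (0.15575·147.0 − 9.38) / (154.0 − 0.15575·11.5)
α = (22.9 − 9.38) / (154.0 − 1.791) = 13.52/152.2 = 0.0888

0.0888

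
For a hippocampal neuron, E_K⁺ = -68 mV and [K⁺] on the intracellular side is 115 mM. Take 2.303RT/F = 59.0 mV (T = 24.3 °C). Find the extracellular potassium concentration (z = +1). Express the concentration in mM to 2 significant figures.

Nernst: E = (59.0/1) · log₁₀([out]/[in]), so log₁₀([out]/[in]) = -68.0 × 1 / 59.0 = -1.1525.
[out]/[in] = 10^(-1.1525) = 0.07038.
[out] = 0.07038 × 115 = 8.094 mM.

8.1 mM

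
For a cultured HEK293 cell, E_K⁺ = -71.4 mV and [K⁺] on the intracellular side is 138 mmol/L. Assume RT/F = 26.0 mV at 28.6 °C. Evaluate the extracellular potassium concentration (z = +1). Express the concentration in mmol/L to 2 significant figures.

Nernst: E = (26.0/1) · ln([out]/[in]), so ln([out]/[in]) = -71.4 × 1 / 26.0 = -2.7462.
[out]/[in] = e^(-2.7462) = 0.06417.
[out] = 0.06417 × 138 = 8.856 mmol/L.

8.9 mmol/L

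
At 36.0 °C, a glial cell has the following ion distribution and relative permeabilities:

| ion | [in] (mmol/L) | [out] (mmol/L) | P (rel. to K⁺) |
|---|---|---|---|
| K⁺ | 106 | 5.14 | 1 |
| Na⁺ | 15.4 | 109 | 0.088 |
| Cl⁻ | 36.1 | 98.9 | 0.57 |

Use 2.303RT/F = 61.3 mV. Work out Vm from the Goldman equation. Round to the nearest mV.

Vm = 61.3 · log₁₀[(Σ P·[cation]ₒ + Σ P·[anion]ᵢ) / (Σ P·[cation]ᵢ + Σ P·[anion]ₒ)]
Numerator = 1×5.14 + 0.088×109 + 0.57×36.1 = 35.31
Denominator = 1×106 + 0.088×15.4 + 0.57×98.9 = 163.7
Vm = 61.3 · log₁₀(0.21566) = 61.3 × (-0.6662) = -40.84 mV

-41 mV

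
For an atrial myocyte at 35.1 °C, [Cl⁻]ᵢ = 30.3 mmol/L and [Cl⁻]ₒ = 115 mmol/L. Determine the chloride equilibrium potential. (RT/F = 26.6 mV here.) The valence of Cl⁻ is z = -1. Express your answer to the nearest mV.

-35 mV

E = (26.6/z) · ln([Cl⁻]_out/[Cl⁻]_in) with z = -1.
For an anion, dividing by z = -1 reverses the sign.
= (26.6/-1) · ln(115/30.3) = -26.60 · ln(3.795)
= -26.60 · (1.3338) = -35.48 mV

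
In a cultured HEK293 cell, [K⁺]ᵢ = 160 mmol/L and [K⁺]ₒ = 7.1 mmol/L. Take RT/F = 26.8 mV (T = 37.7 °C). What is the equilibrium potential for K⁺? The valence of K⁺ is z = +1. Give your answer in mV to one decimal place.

-83.5 mV

E = (26.8/z) · ln([K⁺]_out/[K⁺]_in) with z = +1.
= (26.8/1) · ln(7.1/160) = 26.80 · ln(0.04437)
= 26.80 · (-3.1151) = -83.48 mV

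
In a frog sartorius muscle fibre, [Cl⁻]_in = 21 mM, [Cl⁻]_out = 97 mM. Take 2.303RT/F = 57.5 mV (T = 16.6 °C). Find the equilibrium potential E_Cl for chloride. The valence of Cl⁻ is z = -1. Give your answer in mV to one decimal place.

-38.2 mV

E = (57.5/z) · log₁₀([Cl⁻]_out/[Cl⁻]_in) with z = -1.
For an anion, dividing by z = -1 reverses the sign.
= (57.5/-1) · log₁₀(97/21) = -57.50 · log₁₀(4.619)
= -57.50 · (0.6646) = -38.21 mV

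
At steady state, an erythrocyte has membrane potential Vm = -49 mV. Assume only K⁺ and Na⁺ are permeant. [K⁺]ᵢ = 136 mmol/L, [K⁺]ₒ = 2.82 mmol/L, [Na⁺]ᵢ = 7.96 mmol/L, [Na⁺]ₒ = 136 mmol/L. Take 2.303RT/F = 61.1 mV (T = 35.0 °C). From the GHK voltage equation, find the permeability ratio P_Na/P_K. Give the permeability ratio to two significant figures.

0.14

Let α = P_Na/P_K. GHK: Vm = 61.1·log₁₀[(Kₒ + α·Naₒ)/(Kᵢ + α·Naᵢ)].
10^(Vm/61.1) = 10^(-49.0/61.1) = 0.15777
So 0.15777·(Kᵢ + α·Naᵢ) = Kₒ + α·Naₒ → α = (0.15777·136.0 − 2.82) / (136.0 − 0.15777·7.96)
α = (21.46 − 2.82) / (136.0 − 1.256) = 18.64/134.7 = 0.1383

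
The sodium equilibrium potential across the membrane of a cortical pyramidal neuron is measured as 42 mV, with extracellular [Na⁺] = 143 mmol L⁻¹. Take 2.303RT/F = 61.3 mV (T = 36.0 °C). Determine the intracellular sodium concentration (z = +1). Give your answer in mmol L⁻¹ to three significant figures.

29.5 mmol L⁻¹

Nernst: E = (61.3/1) · log₁₀([out]/[in]), so log₁₀([out]/[in]) = 42.0 × 1 / 61.3 = 0.6852.
[out]/[in] = 10^(0.6852) = 4.843.
[in] = 143 / 4.843 = 29.52 mmol L⁻¹.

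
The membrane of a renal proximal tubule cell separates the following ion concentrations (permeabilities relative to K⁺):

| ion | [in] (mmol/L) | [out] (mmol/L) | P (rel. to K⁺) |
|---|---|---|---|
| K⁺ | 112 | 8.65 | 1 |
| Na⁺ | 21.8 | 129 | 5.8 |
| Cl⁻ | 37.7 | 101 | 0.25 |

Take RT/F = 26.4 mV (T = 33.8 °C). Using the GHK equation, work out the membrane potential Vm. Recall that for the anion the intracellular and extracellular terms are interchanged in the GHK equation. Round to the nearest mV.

28 mV

Vm = 26.4 · ln[(Σ P·[cation]ₒ + Σ P·[anion]ᵢ) / (Σ P·[cation]ᵢ + Σ P·[anion]ₒ)]
Numerator = 1×8.65 + 5.8×129 + 0.25×37.7 = 766.3
Denominator = 1×112 + 5.8×21.8 + 0.25×101 = 263.7
Vm = 26.4 · ln(2.906) = 26.4 × (1.0668) = 28.16 mV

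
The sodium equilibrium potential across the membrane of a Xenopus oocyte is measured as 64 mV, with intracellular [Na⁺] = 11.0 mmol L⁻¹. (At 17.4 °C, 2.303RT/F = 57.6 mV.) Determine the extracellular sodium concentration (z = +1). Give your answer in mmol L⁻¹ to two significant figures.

Nernst: E = (57.6/1) · log₁₀([out]/[in]), so log₁₀([out]/[in]) = 64.0 × 1 / 57.6 = 1.1111.
[out]/[in] = 10^(1.1111) = 12.92.
[out] = 12.92 × 11.0 = 142.1 mmol L⁻¹.

140 mmol L⁻¹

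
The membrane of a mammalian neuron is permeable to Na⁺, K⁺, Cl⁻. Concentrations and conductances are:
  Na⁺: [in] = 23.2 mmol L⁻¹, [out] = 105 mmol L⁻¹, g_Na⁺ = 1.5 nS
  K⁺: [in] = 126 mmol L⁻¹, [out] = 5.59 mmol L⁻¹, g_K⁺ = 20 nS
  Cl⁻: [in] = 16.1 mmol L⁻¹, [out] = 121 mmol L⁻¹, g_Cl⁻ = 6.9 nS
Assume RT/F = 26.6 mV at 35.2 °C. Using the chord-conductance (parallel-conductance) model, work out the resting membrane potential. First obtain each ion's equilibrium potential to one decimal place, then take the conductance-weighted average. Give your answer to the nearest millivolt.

-69 mV

E_Na⁺ = (26.6/1)·ln(105/23.2) = 40.2 mV
E_K⁺ = (26.6/1)·ln(5.59/126) = -82.9 mV
E_Cl⁻ = (26.6/-1)·ln(121/16.1) = -53.7 mV
Vm = (Σ gᵢEᵢ)/(Σ gᵢ) = (1.5·40.2 + 20·-82.9 + 6.9·-53.7) / (1.5 + 20 + 6.9)
= -1968.23 / 28.4 = -69.30 mV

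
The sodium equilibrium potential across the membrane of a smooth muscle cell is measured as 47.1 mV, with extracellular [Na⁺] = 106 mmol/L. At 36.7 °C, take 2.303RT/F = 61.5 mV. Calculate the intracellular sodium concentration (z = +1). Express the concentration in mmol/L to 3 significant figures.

Nernst: E = (61.5/1) · log₁₀([out]/[in]), so log₁₀([out]/[in]) = 47.1 × 1 / 61.5 = 0.7659.
[out]/[in] = 10^(0.7659) = 5.832.
[in] = 106 / 5.832 = 18.17 mmol/L.

18.2 mmol/L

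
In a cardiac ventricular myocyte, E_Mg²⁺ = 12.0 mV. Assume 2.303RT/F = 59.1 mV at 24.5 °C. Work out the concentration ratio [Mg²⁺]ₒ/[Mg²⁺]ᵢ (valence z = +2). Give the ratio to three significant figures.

log₁₀([out]/[in]) = E·z/(59.1) = 12.0 × 2 / 59.1 = 0.4061
[out]/[in] = 10^(0.4061) = 2.547

2.55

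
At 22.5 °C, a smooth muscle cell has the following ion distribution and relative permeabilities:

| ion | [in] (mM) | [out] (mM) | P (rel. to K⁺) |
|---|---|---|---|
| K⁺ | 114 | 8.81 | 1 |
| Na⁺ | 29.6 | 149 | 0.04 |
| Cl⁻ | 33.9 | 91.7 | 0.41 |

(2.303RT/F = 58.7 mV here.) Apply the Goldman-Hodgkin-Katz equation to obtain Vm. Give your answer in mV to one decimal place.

-42.7 mV

Vm = 58.7 · log₁₀[(Σ P·[cation]ₒ + Σ P·[anion]ᵢ) / (Σ P·[cation]ᵢ + Σ P·[anion]ₒ)]
Numerator = 1×8.81 + 0.04×149 + 0.41×33.9 = 28.67
Denominator = 1×114 + 0.04×29.6 + 0.41×91.7 = 152.8
Vm = 58.7 · log₁₀(0.18765) = 58.7 × (-0.7267) = -42.65 mV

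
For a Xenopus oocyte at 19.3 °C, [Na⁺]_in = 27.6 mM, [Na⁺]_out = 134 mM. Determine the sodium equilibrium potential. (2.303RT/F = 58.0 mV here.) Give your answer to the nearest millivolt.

E = (58.0/z) · log₁₀([Na⁺]_out/[Na⁺]_in) with z = +1.
= (58.0/1) · log₁₀(134/27.6) = 58.00 · log₁₀(4.855)
= 58.00 · (0.6862) = 39.80 mV

40 mV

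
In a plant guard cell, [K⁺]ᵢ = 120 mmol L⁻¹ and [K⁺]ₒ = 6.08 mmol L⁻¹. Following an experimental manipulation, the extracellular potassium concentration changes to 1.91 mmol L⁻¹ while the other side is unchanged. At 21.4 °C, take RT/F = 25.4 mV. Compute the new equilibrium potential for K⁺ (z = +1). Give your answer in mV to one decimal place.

-105.2 mV

After the shift: [K⁺]_out = 1.91, [K⁺]_in = 120 mmol L⁻¹.
E_new = (25.4/1)·ln(1.91/120) = 25.40 · (-4.1404) = -105.17 mV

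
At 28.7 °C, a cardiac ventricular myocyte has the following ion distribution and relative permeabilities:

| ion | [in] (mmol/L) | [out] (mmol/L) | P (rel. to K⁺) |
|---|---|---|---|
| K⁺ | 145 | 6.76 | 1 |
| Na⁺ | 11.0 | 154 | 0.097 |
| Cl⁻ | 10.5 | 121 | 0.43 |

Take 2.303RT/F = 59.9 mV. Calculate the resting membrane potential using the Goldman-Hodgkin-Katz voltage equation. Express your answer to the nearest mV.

Vm = 59.9 · log₁₀[(Σ P·[cation]ₒ + Σ P·[anion]ᵢ) / (Σ P·[cation]ᵢ + Σ P·[anion]ₒ)]
Numerator = 1×6.76 + 0.097×154 + 0.43×10.5 = 26.21
Denominator = 1×145 + 0.097×11.0 + 0.43×121 = 198.1
Vm = 59.9 · log₁₀(0.13232) = 59.9 × (-0.8784) = -52.61 mV

-53 mV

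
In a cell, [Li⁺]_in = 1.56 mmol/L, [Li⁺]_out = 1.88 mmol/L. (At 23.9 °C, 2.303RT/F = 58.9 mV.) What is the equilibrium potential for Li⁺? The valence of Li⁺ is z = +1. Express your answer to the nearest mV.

5 mV

E = (58.9/z) · log₁₀([Li⁺]_out/[Li⁺]_in) with z = +1.
= (58.9/1) · log₁₀(1.88/1.56) = 58.90 · log₁₀(1.205)
= 58.90 · (0.0810) = 4.77 mV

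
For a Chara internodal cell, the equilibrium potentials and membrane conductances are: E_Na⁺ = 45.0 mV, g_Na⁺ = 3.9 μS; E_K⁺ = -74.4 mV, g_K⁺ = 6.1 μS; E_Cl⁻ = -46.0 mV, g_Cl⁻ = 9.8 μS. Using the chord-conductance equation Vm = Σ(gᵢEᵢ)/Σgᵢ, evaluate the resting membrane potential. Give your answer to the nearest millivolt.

-37 mV

Σ gᵢEᵢ = 3.9·(45.0) + 6.1·(-74.4) + 9.8·(-46.0) = -729.14
Σ gᵢ = 3.9 + 6.1 + 9.8 = 19.8
Vm = -729.14 / 19.8 = -36.83 mV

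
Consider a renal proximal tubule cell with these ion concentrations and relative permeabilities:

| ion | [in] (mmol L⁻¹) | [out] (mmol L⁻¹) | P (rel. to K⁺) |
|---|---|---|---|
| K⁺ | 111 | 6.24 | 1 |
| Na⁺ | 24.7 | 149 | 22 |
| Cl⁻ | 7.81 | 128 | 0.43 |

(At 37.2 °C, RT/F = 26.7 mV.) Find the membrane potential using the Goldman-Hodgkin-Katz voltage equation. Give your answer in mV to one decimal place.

40.9 mV

Vm = 26.7 · ln[(Σ P·[cation]ₒ + Σ P·[anion]ᵢ) / (Σ P·[cation]ᵢ + Σ P·[anion]ₒ)]
Numerator = 1×6.24 + 22×149 + 0.43×7.81 = 3288
Denominator = 1×111 + 22×24.7 + 0.43×128 = 709.4
Vm = 26.7 · ln(4.6341) = 26.7 × (1.5334) = 40.94 mV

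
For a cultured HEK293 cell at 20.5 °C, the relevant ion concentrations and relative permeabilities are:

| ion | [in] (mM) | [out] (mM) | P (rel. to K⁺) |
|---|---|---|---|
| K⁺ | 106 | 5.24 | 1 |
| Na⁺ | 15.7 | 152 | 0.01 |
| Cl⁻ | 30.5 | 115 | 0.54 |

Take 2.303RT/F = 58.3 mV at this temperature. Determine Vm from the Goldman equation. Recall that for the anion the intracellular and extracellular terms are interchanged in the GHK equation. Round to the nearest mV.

-50 mV

Vm = 58.3 · log₁₀[(Σ P·[cation]ₒ + Σ P·[anion]ᵢ) / (Σ P·[cation]ᵢ + Σ P·[anion]ₒ)]
Numerator = 1×5.24 + 0.01×152 + 0.54×30.5 = 23.23
Denominator = 1×106 + 0.01×15.7 + 0.54×115 = 168.3
Vm = 58.3 · log₁₀(0.13806) = 58.3 × (-0.8599) = -50.13 mV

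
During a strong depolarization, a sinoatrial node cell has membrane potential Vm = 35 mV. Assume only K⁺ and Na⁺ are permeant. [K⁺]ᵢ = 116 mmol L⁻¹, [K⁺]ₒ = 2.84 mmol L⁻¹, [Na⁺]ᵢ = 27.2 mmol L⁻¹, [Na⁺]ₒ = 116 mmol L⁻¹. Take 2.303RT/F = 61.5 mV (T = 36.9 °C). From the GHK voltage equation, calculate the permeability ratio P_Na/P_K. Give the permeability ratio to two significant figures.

28

Let α = P_Na/P_K. GHK: Vm = 61.5·log₁₀[(Kₒ + α·Naₒ)/(Kᵢ + α·Naᵢ)].
10^(Vm/61.5) = 10^(35.0/61.5) = 3.7077
So 3.7077·(Kᵢ + α·Naᵢ) = Kₒ + α·Naₒ → α = (3.7077·116.0 − 2.84) / (116.0 − 3.7077·27.2)
α = (430.1 − 2.84) / (116.0 − 100.8) = 427.3/15.15 = 28.2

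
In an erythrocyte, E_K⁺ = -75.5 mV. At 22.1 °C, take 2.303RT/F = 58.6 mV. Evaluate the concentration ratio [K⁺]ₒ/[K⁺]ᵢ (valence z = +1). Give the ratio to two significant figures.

0.051

log₁₀([out]/[in]) = E·z/(58.6) = -75.5 × 1 / 58.6 = -1.2884
[out]/[in] = 10^(-1.2884) = 0.05148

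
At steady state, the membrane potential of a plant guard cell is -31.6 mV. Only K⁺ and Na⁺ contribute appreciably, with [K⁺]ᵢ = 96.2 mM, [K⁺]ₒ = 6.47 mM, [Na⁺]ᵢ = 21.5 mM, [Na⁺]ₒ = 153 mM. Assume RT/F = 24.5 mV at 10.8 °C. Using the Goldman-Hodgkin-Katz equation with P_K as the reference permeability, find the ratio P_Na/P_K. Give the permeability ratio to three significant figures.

Let α = P_Na/P_K. GHK: Vm = 24.5·ln[(Kₒ + α·Naₒ)/(Kᵢ + α·Naᵢ)].
e^(Vm/24.5) = e^(-31.6/24.5) = 0.27533
So 0.27533·(Kᵢ + α·Naᵢ) = Kₒ + α·Naₒ → α = (0.27533·96.2 − 6.47) / (153.0 − 0.27533·21.5)
α = (26.49 − 6.47) / (153.0 − 5.92) = 20.02/147.1 = 0.1361

0.136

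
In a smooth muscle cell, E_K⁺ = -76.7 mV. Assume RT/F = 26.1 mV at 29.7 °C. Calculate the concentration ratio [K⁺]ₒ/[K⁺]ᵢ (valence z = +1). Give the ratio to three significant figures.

0.0529

ln([out]/[in]) = E·z/(26.1) = -76.7 × 1 / 26.1 = -2.9387
[out]/[in] = e^(-2.9387) = 0.05293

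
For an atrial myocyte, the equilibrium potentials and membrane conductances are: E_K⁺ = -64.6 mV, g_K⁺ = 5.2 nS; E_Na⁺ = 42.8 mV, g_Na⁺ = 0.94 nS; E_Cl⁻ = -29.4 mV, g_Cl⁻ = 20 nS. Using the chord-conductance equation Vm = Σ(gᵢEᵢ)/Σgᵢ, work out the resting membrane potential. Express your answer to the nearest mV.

Σ gᵢEᵢ = 5.2·(-64.6) + 0.94·(42.8) + 20·(-29.4) = -883.69
Σ gᵢ = 5.2 + 0.94 + 20 = 26.14
Vm = -883.69 / 26.14 = -33.81 mV

-34 mV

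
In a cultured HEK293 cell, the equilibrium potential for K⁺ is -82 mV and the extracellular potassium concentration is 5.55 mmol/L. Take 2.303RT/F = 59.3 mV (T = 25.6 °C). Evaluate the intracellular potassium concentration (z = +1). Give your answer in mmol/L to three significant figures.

134 mmol/L

Nernst: E = (59.3/1) · log₁₀([out]/[in]), so log₁₀([out]/[in]) = -82.0 × 1 / 59.3 = -1.3828.
[out]/[in] = 10^(-1.3828) = 0.04142.
[in] = 5.55 / 0.04142 = 134 mmol/L.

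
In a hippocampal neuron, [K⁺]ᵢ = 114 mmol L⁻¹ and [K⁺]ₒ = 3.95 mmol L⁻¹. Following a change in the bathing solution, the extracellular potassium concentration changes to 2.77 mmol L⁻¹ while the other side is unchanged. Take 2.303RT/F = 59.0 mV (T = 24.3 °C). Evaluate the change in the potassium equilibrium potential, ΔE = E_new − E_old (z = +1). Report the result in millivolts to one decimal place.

E_old = (59.0/1)·log₁₀(3.95/114) = -86.16 mV
E_new = (59.0/1)·log₁₀(2.77/114) = -95.25 mV
ΔE = -95.25 − (-86.16) = -9.09 mV

-9.1 mV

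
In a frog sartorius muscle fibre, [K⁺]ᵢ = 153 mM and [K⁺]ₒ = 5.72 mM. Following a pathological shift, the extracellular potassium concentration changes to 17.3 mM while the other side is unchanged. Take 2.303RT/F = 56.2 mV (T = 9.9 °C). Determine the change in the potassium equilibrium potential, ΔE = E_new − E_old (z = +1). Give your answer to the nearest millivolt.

27 mV

E_old = (56.2/1)·log₁₀(5.72/153) = -80.21 mV
E_new = (56.2/1)·log₁₀(17.3/153) = -53.20 mV
ΔE = -53.20 − (-80.21) = 27.01 mV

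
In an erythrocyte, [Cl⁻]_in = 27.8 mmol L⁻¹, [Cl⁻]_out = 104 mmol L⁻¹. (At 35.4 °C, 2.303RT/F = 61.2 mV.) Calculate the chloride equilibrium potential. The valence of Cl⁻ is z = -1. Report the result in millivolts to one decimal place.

E = (61.2/z) · log₁₀([Cl⁻]_out/[Cl⁻]_in) with z = -1.
For an anion, dividing by z = -1 reverses the sign.
= (61.2/-1) · log₁₀(104/27.8) = -61.20 · log₁₀(3.741)
= -61.20 · (0.5730) = -35.07 mV

-35.1 mV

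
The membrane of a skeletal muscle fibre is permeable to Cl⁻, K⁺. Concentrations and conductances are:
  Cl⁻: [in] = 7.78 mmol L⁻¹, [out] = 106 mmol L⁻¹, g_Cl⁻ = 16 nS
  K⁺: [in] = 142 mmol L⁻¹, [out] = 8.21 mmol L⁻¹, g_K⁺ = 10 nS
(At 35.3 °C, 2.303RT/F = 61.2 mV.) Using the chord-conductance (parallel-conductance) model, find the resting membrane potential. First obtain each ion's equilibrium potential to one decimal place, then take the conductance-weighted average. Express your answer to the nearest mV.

-72 mV

E_Cl⁻ = (61.2/-1)·log₁₀(106/7.78) = -69.4 mV
E_K⁺ = (61.2/1)·log₁₀(8.21/142) = -75.8 mV
Vm = (Σ gᵢEᵢ)/(Σ gᵢ) = (16·-69.4 + 10·-75.8) / (16 + 10)
= -1868.40 / 26 = -71.86 mV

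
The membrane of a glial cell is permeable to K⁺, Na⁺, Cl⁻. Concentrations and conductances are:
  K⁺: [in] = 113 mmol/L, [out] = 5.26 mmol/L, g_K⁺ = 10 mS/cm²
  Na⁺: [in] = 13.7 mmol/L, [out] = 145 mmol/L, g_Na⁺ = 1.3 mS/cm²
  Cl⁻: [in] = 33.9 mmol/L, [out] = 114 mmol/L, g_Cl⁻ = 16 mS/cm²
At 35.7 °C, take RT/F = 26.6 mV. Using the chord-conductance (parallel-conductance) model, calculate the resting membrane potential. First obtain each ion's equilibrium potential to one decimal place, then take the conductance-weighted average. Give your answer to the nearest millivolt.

-46 mV

E_K⁺ = (26.6/1)·ln(5.26/113) = -81.6 mV
E_Na⁺ = (26.6/1)·ln(145/13.7) = 62.8 mV
E_Cl⁻ = (26.6/-1)·ln(114/33.9) = -32.3 mV
Vm = (Σ gᵢEᵢ)/(Σ gᵢ) = (10·-81.6 + 1.3·62.8 + 16·-32.3) / (10 + 1.3 + 16)
= -1251.16 / 27.3 = -45.83 mV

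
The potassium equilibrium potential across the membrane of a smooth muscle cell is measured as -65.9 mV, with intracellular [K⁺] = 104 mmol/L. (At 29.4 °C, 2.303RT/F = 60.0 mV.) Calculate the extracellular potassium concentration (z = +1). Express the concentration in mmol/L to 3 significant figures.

Nernst: E = (60.0/1) · log₁₀([out]/[in]), so log₁₀([out]/[in]) = -65.9 × 1 / 60.0 = -1.0983.
[out]/[in] = 10^(-1.0983) = 0.07974.
[out] = 0.07974 × 104 = 8.293 mmol/L.

8.29 mmol/L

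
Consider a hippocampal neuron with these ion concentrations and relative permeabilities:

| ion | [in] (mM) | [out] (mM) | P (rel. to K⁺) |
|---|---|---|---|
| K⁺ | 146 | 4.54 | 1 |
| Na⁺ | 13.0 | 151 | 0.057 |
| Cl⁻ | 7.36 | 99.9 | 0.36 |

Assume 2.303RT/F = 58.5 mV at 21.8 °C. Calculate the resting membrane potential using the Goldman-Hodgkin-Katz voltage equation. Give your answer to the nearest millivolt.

Vm = 58.5 · log₁₀[(Σ P·[cation]ₒ + Σ P·[anion]ᵢ) / (Σ P·[cation]ᵢ + Σ P·[anion]ₒ)]
Numerator = 1×4.54 + 0.057×151 + 0.36×7.36 = 15.8
Denominator = 1×146 + 0.057×13.0 + 0.36×99.9 = 182.7
Vm = 58.5 · log₁₀(0.08646) = 58.5 × (-1.0632) = -62.20 mV

-62 mV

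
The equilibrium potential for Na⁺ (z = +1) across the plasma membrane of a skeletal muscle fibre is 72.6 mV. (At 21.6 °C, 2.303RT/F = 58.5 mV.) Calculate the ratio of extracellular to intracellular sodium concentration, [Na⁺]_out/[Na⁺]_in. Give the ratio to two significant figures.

17

log₁₀([out]/[in]) = E·z/(58.5) = 72.6 × 1 / 58.5 = 1.2410
[out]/[in] = 10^(1.2410) = 17.42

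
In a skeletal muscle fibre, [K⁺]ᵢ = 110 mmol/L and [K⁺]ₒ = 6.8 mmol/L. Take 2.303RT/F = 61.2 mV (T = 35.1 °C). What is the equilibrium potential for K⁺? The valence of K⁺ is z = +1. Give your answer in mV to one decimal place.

E = (61.2/z) · log₁₀([K⁺]_out/[K⁺]_in) with z = +1.
= (61.2/1) · log₁₀(6.8/110) = 61.20 · log₁₀(0.06182)
= 61.20 · (-1.2089) = -73.98 mV

-74.0 mV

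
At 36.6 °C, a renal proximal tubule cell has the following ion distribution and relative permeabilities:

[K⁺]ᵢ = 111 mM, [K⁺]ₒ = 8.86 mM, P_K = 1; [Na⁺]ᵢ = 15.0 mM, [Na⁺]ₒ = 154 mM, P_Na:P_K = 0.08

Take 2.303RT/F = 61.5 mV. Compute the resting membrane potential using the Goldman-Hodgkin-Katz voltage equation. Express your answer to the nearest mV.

-45 mV

Vm = 61.5 · log₁₀[(Σ P·[cation]ₒ + Σ P·[anion]ᵢ) / (Σ P·[cation]ᵢ + Σ P·[anion]ₒ)]
Numerator = 1×8.86 + 0.08×154 = 21.18
Denominator = 1×111 + 0.08×15.0 = 112.2
Vm = 61.5 · log₁₀(0.18877) = 61.5 × (-0.7241) = -44.53 mV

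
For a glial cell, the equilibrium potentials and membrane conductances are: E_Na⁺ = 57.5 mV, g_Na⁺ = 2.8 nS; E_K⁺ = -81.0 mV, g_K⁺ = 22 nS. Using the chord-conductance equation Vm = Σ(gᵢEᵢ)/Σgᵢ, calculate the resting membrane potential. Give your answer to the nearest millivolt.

Σ gᵢEᵢ = 2.8·(57.5) + 22·(-81.0) = -1621.00
Σ gᵢ = 2.8 + 22 = 24.8
Vm = -1621.00 / 24.8 = -65.36 mV

-65 mV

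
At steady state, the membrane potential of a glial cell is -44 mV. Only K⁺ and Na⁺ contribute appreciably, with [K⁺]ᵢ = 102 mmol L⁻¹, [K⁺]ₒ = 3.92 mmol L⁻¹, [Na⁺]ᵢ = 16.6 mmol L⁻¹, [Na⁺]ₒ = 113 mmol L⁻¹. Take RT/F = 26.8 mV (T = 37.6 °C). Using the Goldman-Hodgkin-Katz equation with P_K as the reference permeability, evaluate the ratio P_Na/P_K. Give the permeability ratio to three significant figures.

Let α = P_Na/P_K. GHK: Vm = 26.8·ln[(Kₒ + α·Naₒ)/(Kᵢ + α·Naᵢ)].
e^(Vm/26.8) = e^(-44.0/26.8) = 0.19363
So 0.19363·(Kᵢ + α·Naᵢ) = Kₒ + α·Naₒ → α = (0.19363·102.0 − 3.92) / (113.0 − 0.19363·16.6)
α = (19.75 − 3.92) / (113.0 − 3.214) = 15.83/109.8 = 0.1442

0.144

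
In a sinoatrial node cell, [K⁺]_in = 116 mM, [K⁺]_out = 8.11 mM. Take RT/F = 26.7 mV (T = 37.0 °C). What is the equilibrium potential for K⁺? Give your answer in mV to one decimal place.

E = (26.7/z) · ln([K⁺]_out/[K⁺]_in) with z = +1.
= (26.7/1) · ln(8.11/116) = 26.70 · ln(0.06991)
= 26.70 · (-2.6605) = -71.04 mV

-71.0 mV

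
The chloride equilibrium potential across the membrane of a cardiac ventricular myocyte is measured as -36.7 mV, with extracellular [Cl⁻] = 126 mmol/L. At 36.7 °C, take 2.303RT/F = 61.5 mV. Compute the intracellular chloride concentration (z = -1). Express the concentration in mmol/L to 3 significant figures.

Nernst: E = (61.5/-1) · log₁₀([out]/[in]), so log₁₀([out]/[in]) = -36.7 × -1 / 61.5 = 0.5967.
[out]/[in] = 10^(0.5967) = 3.951.
[in] = 126 / 3.951 = 31.89 mmol/L.

31.9 mmol/L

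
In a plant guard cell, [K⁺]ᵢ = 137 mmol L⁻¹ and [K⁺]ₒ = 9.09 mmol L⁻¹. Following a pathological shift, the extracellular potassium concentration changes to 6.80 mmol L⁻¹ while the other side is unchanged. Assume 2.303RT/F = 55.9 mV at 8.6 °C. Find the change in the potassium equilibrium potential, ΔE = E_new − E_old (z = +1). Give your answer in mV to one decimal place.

E_old = (55.9/1)·log₁₀(9.09/137) = -65.86 mV
E_new = (55.9/1)·log₁₀(6.80/137) = -72.91 mV
ΔE = -72.91 − (-65.86) = -7.05 mV

-7.0 mV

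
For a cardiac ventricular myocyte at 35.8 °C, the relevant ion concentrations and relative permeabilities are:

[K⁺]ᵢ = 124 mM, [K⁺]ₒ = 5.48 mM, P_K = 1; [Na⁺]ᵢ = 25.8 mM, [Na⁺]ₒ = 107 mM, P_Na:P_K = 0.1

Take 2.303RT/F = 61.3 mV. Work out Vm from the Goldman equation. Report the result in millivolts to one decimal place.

Vm = 61.3 · log₁₀[(Σ P·[cation]ₒ + Σ P·[anion]ᵢ) / (Σ P·[cation]ᵢ + Σ P·[anion]ₒ)]
Numerator = 1×5.48 + 0.1×107 = 16.18
Denominator = 1×124 + 0.1×25.8 = 126.6
Vm = 61.3 · log₁₀(0.12782) = 61.3 × (-0.8934) = -54.76 mV

-54.8 mV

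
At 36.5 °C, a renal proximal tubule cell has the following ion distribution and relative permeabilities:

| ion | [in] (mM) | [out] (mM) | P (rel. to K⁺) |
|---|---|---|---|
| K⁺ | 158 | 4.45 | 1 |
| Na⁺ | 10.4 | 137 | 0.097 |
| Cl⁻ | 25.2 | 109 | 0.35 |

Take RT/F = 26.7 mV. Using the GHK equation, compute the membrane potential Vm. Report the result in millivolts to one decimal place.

-53.5 mV

Vm = 26.7 · ln[(Σ P·[cation]ₒ + Σ P·[anion]ᵢ) / (Σ P·[cation]ᵢ + Σ P·[anion]ₒ)]
Numerator = 1×4.45 + 0.097×137 + 0.35×25.2 = 26.56
Denominator = 1×158 + 0.097×10.4 + 0.35×109 = 197.2
Vm = 26.7 · ln(0.13471) = 26.7 × (-2.0046) = -53.52 mV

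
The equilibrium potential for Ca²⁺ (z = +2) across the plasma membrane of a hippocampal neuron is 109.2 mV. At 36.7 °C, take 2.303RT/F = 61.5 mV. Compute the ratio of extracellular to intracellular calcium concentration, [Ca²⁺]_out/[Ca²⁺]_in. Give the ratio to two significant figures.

log₁₀([out]/[in]) = E·z/(61.5) = 109.2 × 2 / 61.5 = 3.5512
[out]/[in] = 10^(3.5512) = 3558

3600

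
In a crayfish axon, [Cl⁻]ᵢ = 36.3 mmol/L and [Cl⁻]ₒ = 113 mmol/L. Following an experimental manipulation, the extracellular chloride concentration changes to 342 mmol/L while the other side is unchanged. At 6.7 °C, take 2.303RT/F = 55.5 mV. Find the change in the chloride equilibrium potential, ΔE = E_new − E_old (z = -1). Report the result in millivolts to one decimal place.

E_old = (55.5/-1)·log₁₀(113/36.3) = -27.37 mV
E_new = (55.5/-1)·log₁₀(342/36.3) = -54.06 mV
ΔE = -54.06 − (-27.37) = -26.69 mV

-26.7 mV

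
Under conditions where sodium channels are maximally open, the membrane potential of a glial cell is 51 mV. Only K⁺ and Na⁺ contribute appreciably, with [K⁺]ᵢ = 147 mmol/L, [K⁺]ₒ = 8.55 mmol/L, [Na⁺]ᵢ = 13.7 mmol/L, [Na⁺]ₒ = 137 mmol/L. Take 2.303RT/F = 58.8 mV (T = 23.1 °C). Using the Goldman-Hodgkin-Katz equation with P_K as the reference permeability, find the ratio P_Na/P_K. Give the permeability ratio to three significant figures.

29.8

Let α = P_Na/P_K. GHK: Vm = 58.8·log₁₀[(Kₒ + α·Naₒ)/(Kᵢ + α·Naᵢ)].
10^(Vm/58.8) = 10^(51.0/58.8) = 7.368
So 7.368·(Kᵢ + α·Naᵢ) = Kₒ + α·Naₒ → α = (7.368·147.0 − 8.55) / (137.0 − 7.368·13.7)
α = (1083 − 8.55) / (137.0 − 100.9) = 1075/36.06 = 29.8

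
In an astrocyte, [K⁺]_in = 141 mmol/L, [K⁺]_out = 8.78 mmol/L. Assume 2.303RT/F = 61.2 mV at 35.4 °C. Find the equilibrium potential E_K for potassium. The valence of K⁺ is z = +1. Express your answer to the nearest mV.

-74 mV

E = (61.2/z) · log₁₀([K⁺]_out/[K⁺]_in) with z = +1.
= (61.2/1) · log₁₀(8.78/141) = 61.20 · log₁₀(0.06227)
= 61.20 · (-1.2057) = -73.79 mV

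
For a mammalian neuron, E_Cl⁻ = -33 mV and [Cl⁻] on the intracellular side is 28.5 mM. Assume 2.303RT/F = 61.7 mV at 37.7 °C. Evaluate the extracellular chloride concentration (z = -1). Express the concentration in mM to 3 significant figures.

97.7 mM

Nernst: E = (61.7/-1) · log₁₀([out]/[in]), so log₁₀([out]/[in]) = -33.0 × -1 / 61.7 = 0.5348.
[out]/[in] = 10^(0.5348) = 3.426.
[out] = 3.426 × 28.5 = 97.65 mM.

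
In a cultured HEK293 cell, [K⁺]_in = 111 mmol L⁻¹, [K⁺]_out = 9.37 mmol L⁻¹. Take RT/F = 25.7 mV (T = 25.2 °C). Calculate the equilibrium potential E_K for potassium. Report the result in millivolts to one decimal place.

-63.5 mV

E = (25.7/z) · ln([K⁺]_out/[K⁺]_in) with z = +1.
= (25.7/1) · ln(9.37/111) = 25.70 · ln(0.08441)
= 25.70 · (-2.4720) = -63.53 mV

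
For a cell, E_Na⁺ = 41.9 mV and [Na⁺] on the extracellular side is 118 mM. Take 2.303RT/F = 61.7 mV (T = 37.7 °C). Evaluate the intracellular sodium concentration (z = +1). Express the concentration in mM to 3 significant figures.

24.7 mM

Nernst: E = (61.7/1) · log₁₀([out]/[in]), so log₁₀([out]/[in]) = 41.9 × 1 / 61.7 = 0.6791.
[out]/[in] = 10^(0.6791) = 4.776.
[in] = 118 / 4.776 = 24.71 mM.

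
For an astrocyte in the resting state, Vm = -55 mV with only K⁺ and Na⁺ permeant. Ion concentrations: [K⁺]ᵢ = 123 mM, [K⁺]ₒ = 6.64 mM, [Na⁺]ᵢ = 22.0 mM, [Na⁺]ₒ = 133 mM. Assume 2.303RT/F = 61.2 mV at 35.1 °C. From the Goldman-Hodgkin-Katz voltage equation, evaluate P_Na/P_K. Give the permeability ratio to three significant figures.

0.0683

Let α = P_Na/P_K. GHK: Vm = 61.2·log₁₀[(Kₒ + α·Naₒ)/(Kᵢ + α·Naᵢ)].
10^(Vm/61.2) = 10^(-55.0/61.2) = 0.12627
So 0.12627·(Kᵢ + α·Naᵢ) = Kₒ + α·Naₒ → α = (0.12627·123.0 − 6.64) / (133.0 − 0.12627·22.0)
α = (15.53 − 6.64) / (133.0 − 2.778) = 8.891/130.2 = 0.06828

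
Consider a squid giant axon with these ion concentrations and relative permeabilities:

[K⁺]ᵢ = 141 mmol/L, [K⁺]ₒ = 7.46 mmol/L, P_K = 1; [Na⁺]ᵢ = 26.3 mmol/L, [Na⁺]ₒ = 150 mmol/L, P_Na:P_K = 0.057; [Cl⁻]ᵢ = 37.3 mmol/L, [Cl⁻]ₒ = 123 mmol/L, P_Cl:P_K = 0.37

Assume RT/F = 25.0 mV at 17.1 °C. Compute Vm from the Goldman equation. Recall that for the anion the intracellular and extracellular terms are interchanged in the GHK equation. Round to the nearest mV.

-46 mV

Vm = 25.0 · ln[(Σ P·[cation]ₒ + Σ P·[anion]ᵢ) / (Σ P·[cation]ᵢ + Σ P·[anion]ₒ)]
Numerator = 1×7.46 + 0.057×150 + 0.37×37.3 = 29.81
Denominator = 1×141 + 0.057×26.3 + 0.37×123 = 188
Vm = 25.0 · ln(0.15856) = 25.0 × (-1.8416) = -46.04 mV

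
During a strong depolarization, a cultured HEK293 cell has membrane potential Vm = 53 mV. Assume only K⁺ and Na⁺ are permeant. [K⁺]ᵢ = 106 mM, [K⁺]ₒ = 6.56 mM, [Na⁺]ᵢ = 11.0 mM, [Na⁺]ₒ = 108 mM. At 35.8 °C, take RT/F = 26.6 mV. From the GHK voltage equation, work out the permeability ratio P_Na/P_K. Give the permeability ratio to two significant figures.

Let α = P_Na/P_K. GHK: Vm = 26.6·ln[(Kₒ + α·Naₒ)/(Kᵢ + α·Naᵢ)].
e^(Vm/26.6) = e^(53.0/26.6) = 7.3337
So 7.3337·(Kᵢ + α·Naᵢ) = Kₒ + α·Naₒ → α = (7.3337·106.0 − 6.56) / (108.0 − 7.3337·11.0)
α = (777.4 − 6.56) / (108.0 − 80.67) = 770.8/27.33 = 28.2

28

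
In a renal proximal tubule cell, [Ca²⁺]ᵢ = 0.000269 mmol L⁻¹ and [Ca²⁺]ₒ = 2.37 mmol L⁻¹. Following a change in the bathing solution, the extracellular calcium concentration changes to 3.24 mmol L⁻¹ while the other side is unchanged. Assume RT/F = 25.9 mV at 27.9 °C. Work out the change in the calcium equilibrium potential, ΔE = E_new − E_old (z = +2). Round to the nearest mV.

4 mV

E_old = (25.9/2)·ln(2.37/0.000269) = 117.63 mV
E_new = (25.9/2)·ln(3.24/0.000269) = 121.68 mV
ΔE = 121.68 − (117.63) = 4.05 mV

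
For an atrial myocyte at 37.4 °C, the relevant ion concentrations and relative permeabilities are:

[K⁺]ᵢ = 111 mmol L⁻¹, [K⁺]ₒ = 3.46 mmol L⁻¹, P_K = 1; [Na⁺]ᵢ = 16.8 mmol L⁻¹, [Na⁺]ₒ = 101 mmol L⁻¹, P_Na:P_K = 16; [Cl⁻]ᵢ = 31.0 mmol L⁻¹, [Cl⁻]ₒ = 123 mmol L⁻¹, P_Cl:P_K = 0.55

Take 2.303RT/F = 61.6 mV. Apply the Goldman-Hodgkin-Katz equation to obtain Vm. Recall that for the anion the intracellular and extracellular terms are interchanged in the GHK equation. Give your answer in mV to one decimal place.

Vm = 61.6 · log₁₀[(Σ P·[cation]ₒ + Σ P·[anion]ᵢ) / (Σ P·[cation]ᵢ + Σ P·[anion]ₒ)]
Numerator = 1×3.46 + 16×101 + 0.55×31.0 = 1637
Denominator = 1×111 + 16×16.8 + 0.55×123 = 447.5
Vm = 61.6 · log₁₀(3.6574) = 61.6 × (0.5632) = 34.69 mV

34.7 mV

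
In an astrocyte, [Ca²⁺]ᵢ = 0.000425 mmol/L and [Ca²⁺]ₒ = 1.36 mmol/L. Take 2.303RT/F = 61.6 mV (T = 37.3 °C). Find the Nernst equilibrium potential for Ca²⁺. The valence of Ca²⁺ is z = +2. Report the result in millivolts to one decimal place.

E = (61.6/z) · log₁₀([Ca²⁺]_out/[Ca²⁺]_in) with z = +2.
= (61.6/2) · log₁₀(1.36/0.000425) = 30.80 · log₁₀(3200)
= 30.80 · (3.5051) = 107.96 mV

108.0 mV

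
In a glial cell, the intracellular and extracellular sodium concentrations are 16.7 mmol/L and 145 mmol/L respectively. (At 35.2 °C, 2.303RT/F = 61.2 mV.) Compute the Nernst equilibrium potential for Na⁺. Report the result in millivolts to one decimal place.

57.4 mV

E = (61.2/z) · log₁₀([Na⁺]_out/[Na⁺]_in) with z = +1.
= (61.2/1) · log₁₀(145/16.7) = 61.20 · log₁₀(8.683)
= 61.20 · (0.9387) = 57.45 mV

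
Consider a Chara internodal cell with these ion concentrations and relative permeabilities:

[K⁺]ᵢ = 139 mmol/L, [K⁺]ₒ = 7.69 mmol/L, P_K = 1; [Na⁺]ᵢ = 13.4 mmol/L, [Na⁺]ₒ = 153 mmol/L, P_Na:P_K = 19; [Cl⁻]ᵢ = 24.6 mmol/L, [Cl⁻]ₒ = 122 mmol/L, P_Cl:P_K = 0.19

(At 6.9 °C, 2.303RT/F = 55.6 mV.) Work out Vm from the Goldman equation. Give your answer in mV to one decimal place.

Vm = 55.6 · log₁₀[(Σ P·[cation]ₒ + Σ P·[anion]ᵢ) / (Σ P·[cation]ᵢ + Σ P·[anion]ₒ)]
Numerator = 1×7.69 + 19×153 + 0.19×24.6 = 2919
Denominator = 1×139 + 19×13.4 + 0.19×122 = 416.8
Vm = 55.6 · log₁₀(7.0046) = 55.6 × (0.8454) = 47.00 mV

47.0 mV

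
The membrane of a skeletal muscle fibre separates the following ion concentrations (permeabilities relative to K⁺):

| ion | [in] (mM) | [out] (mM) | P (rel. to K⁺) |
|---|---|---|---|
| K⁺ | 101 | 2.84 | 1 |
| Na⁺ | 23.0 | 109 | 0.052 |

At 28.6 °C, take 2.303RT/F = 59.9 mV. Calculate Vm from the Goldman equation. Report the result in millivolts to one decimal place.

Vm = 59.9 · log₁₀[(Σ P·[cation]ₒ + Σ P·[anion]ᵢ) / (Σ P·[cation]ᵢ + Σ P·[anion]ₒ)]
Numerator = 1×2.84 + 0.052×109 = 8.508
Denominator = 1×101 + 0.052×23.0 = 102.2
Vm = 59.9 · log₁₀(0.083252) = 59.9 × (-1.0796) = -64.67 mV

-64.7 mV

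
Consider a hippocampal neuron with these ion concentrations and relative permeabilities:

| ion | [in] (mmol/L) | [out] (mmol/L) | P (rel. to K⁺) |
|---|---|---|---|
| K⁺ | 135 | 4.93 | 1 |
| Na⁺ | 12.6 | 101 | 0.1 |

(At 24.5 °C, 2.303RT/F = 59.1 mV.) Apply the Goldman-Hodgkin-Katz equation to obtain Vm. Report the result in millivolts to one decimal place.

Vm = 59.1 · log₁₀[(Σ P·[cation]ₒ + Σ P·[anion]ᵢ) / (Σ P·[cation]ᵢ + Σ P·[anion]ₒ)]
Numerator = 1×4.93 + 0.1×101 = 15.03
Denominator = 1×135 + 0.1×12.6 = 136.3
Vm = 59.1 · log₁₀(0.1103) = 59.1 × (-0.9574) = -56.58 mV

-56.6 mV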